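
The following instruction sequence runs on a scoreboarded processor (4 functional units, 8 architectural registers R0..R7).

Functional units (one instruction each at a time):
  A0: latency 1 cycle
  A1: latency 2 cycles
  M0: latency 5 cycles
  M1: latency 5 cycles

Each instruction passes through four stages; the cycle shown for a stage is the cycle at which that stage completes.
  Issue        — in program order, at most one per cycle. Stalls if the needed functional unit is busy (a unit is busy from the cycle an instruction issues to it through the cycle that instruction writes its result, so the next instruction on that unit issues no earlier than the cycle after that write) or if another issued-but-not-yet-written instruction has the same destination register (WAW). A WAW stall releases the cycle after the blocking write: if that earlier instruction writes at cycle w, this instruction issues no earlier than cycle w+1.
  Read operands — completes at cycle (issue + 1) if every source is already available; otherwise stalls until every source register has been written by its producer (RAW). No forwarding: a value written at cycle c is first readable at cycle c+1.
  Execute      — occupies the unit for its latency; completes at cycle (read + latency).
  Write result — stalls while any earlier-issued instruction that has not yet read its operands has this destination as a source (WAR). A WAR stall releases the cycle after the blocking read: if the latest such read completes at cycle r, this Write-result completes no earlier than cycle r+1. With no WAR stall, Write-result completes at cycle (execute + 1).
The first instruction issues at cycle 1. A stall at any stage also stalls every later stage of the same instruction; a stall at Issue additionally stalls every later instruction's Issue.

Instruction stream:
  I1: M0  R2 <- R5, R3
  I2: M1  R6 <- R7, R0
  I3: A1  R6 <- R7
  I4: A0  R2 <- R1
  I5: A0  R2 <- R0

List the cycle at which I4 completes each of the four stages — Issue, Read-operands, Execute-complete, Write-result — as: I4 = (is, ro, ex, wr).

c1: issue I1 (M0)
c2: I1 read-ops · issue I2 (M1)
c3: I2 read-ops
c7: I1 finished on M0
c8: I1→R2 · I2 finished on M1
c9: I2→R6
c10: issue I3 (A1)
c11: I3 read-ops · issue I4 (A0)
c12: I4 read-ops
c13: I3 finished on A1 · I4 finished on A0
c14: I3→R6 · I4→R2
c15: issue I5 (A0)
c16: I5 read-ops
c17: I5 finished on A0
c18: I5→R2

I4 = (11, 12, 13, 14)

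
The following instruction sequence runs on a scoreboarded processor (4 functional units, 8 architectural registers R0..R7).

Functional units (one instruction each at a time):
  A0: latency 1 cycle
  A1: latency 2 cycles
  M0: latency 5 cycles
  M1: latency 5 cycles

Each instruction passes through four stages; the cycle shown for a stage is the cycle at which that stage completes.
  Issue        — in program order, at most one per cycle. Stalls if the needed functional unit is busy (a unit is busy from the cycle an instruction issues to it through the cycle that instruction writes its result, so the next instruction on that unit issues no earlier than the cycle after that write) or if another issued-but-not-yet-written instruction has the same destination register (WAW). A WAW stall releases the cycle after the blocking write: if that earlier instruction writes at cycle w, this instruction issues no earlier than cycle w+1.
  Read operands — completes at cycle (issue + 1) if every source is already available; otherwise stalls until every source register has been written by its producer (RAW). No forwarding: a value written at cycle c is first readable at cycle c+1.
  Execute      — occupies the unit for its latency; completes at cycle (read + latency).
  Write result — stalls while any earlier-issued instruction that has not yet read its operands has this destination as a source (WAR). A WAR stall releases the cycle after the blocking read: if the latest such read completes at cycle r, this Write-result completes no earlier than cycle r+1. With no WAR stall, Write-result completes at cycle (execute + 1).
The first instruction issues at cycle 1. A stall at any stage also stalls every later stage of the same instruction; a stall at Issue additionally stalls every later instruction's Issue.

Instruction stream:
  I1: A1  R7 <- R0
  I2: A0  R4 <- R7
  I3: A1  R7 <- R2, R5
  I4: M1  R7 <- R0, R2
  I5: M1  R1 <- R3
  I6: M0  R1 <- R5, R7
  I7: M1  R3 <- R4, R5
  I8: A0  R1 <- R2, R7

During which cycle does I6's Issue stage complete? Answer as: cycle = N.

cycle = 27

t=1  I1→A1
t=2  I1 RO · I2→A0
t=4  I1 EX
t=5  I1 WR R7
t=6  I2 RO · I3→A1
t=7  I2 EX · I3 RO
t=8  I2 WR R4
t=9  I3 EX
t=10  I3 WR R7
t=11  I4→M1
t=12  I4 RO
t=17  I4 EX
t=18  I4 WR R7
t=19  I5→M1
t=20  I5 RO
t=25  I5 EX
t=26  I5 WR R1
t=27  I6→M0
t=28  I6 RO · I7→M1
t=29  I7 RO
t=33  I6 EX
t=34  I6 WR R1 · I7 EX
t=35  I7 WR R3 · I8→A0
t=36  I8 RO
t=37  I8 EX
t=38  I8 WR R1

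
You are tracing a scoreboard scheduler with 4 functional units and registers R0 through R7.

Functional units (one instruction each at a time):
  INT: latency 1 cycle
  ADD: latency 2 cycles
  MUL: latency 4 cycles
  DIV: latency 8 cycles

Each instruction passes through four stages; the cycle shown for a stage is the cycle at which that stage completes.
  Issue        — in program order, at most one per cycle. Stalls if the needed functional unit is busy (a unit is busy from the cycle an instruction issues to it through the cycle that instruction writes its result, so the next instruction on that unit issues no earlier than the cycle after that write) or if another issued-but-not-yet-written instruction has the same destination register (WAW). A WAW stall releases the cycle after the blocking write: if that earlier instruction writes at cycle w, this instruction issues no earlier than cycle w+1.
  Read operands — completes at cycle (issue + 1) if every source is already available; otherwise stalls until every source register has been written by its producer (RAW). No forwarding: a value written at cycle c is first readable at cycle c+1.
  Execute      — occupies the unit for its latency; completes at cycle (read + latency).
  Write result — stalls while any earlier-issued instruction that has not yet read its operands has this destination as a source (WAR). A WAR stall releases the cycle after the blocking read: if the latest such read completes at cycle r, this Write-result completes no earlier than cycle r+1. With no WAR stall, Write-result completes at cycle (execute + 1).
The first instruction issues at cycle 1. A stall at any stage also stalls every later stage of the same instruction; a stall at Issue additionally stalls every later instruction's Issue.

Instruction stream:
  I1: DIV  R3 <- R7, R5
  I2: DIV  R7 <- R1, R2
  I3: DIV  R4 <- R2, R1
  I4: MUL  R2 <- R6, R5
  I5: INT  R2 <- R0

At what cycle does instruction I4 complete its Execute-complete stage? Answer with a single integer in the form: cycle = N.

I1: IS=1 RO=2 EX=10 WR=11
I2: IS=12 RO=13 EX=21 WR=22  [struct: DIV busy until I1 writes@11]
I3: IS=23 RO=24 EX=32 WR=33  [struct: DIV busy until I2 writes@22]
I4: IS=24 RO=25 EX=29 WR=30
I5: IS=31 RO=32 EX=33 WR=34  [WAW R2: wait I4 write@30]

cycle = 29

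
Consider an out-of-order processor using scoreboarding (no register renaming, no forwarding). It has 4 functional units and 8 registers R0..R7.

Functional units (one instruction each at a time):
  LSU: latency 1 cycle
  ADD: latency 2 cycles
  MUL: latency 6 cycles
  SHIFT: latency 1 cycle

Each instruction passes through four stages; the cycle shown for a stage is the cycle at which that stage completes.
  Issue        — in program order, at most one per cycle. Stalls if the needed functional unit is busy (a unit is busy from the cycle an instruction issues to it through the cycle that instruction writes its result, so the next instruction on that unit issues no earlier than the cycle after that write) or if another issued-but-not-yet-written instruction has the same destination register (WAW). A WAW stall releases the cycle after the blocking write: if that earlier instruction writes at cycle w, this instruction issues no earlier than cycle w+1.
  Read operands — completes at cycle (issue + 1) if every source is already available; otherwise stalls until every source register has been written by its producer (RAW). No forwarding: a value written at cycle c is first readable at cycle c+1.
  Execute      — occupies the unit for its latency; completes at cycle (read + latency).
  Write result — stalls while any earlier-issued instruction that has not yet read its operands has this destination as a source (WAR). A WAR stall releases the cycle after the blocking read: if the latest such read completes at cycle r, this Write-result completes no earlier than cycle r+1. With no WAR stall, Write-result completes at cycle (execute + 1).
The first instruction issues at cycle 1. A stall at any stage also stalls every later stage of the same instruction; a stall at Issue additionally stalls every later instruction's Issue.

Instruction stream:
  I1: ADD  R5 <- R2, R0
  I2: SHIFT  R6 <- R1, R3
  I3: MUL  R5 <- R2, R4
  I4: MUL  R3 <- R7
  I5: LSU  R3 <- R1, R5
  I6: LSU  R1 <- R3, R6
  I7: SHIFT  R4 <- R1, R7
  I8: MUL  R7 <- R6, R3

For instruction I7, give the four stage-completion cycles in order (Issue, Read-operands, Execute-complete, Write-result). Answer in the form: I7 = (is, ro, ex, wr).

[1] I1→ADD
[2] I1 RO · I2→SHIFT
[3] I2 RO
[4] I1 EX · I2 EX
[5] I1 WR R5 · I2 WR R6
[6] I3→MUL
[7] I3 RO
[13] I3 EX
[14] I3 WR R5
[15] I4→MUL
[16] I4 RO
[22] I4 EX
[23] I4 WR R3
[24] I5→LSU
[25] I5 RO
[26] I5 EX
[27] I5 WR R3
[28] I6→LSU
[29] I6 RO · I7→SHIFT
[30] I6 EX · I8→MUL
[31] I6 WR R1 · I8 RO
[32] I7 RO
[33] I7 EX
[34] I7 WR R4
[37] I8 EX
[38] I8 WR R7

I7 = (29, 32, 33, 34)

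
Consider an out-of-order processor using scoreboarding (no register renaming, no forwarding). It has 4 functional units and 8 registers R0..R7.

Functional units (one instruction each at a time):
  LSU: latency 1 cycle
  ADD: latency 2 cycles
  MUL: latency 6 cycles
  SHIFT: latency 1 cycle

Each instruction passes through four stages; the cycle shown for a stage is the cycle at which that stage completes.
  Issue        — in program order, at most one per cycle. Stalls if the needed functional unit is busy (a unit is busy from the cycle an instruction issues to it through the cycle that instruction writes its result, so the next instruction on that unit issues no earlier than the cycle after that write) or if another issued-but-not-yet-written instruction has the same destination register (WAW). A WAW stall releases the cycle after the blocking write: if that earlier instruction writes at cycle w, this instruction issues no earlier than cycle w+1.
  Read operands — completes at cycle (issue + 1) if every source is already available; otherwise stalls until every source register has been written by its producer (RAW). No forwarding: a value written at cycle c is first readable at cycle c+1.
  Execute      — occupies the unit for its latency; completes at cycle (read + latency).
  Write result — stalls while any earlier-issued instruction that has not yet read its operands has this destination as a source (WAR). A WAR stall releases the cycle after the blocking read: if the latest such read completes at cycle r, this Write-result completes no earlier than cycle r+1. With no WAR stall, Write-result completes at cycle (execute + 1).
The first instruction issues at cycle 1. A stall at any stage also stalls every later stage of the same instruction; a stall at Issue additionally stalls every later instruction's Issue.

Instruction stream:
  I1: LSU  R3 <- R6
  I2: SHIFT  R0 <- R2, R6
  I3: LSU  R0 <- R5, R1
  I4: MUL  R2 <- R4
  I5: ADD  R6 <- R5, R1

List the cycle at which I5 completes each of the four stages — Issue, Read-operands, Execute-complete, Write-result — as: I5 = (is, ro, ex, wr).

cycle 1: I1 dispatched to LSU
cycle 2: I1 operands ready, I2 dispatched to SHIFT
cycle 3: I1 complete, I2 operands ready
cycle 4: R3←I1, I2 complete
cycle 5: R0←I2
cycle 6: I3 dispatched to LSU
cycle 7: I3 operands ready, I4 dispatched to MUL
cycle 8: I3 complete, I4 operands ready, I5 dispatched to ADD
cycle 9: R0←I3, I5 operands ready
cycle 11: I5 complete
cycle 12: R6←I5
cycle 14: I4 complete
cycle 15: R2←I4

I5 = (8, 9, 11, 12)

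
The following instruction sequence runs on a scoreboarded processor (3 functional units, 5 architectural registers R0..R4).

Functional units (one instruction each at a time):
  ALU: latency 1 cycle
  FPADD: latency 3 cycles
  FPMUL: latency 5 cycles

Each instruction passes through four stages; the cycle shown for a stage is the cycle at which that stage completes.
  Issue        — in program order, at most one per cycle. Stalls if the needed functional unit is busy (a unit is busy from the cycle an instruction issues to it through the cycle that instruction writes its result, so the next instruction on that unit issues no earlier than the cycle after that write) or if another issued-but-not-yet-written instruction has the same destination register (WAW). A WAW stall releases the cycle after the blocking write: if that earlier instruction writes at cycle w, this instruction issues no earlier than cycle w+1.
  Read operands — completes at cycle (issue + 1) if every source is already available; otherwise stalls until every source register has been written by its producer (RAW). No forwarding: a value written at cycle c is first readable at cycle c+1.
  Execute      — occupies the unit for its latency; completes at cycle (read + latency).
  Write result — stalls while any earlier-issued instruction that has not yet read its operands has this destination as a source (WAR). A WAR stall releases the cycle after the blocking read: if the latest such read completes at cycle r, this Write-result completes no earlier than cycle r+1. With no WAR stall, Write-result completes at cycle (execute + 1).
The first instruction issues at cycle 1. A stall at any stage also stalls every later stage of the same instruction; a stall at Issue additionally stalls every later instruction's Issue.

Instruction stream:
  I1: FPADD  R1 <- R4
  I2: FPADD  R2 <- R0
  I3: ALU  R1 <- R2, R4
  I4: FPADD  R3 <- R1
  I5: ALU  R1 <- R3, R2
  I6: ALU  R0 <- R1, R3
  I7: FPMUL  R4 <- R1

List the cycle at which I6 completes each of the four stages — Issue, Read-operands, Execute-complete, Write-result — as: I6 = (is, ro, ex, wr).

I6 = (24, 25, 26, 27)

[I1] 1/2/5/6
[I2] 7/8/11/12  (struct: FPADD busy until I1 writes@6)
[I3] 8/13/14/15  (RAW R2: wait I2 write@12)
[I4] 13/16/19/20  (struct: FPADD busy until I2 writes@12; RAW R1: wait I3 write@15)
[I5] 16/21/22/23  (struct: ALU busy until I3 writes@15; RAW R3: wait I4 write@20)
[I6] 24/25/26/27  (struct: ALU busy until I5 writes@23)
[I7] 25/26/31/32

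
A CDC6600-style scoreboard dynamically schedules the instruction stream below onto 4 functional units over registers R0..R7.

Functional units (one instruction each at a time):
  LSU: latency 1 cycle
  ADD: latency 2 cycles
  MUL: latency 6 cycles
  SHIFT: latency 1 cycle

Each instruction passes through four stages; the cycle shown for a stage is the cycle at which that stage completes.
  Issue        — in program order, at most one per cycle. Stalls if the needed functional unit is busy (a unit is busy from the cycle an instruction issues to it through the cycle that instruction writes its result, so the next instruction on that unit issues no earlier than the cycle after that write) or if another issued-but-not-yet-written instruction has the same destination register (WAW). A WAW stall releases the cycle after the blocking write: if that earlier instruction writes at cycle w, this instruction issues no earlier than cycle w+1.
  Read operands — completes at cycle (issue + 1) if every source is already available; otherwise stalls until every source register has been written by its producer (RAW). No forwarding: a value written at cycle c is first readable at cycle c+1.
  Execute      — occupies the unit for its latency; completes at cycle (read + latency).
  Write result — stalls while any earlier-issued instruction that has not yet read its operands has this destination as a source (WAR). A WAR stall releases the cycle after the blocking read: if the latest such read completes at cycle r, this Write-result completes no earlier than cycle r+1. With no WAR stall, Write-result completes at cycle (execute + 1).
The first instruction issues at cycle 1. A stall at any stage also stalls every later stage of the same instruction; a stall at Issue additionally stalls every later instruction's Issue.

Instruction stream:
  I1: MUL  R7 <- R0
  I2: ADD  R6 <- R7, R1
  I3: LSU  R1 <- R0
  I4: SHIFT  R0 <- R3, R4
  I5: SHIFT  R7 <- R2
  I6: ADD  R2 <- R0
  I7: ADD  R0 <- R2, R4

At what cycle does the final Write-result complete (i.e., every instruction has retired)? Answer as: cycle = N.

cycle = 23

cycle 1: I1 issues→MUL
cycle 2: I1 reads | I2 issues→ADD
cycle 3: I3 issues→LSU
cycle 4: I3 reads | I4 issues→SHIFT
cycle 5: I3 exec-done | I4 reads
cycle 6: I4 exec-done
cycle 7: I4 writes R0
cycle 8: I1 exec-done
cycle 9: I1 writes R7
cycle 10: I2 reads | I5 issues→SHIFT
cycle 11: I3 writes R1 | I5 reads
cycle 12: I2 exec-done | I5 exec-done
cycle 13: I2 writes R6 | I5 writes R7
cycle 14: I6 issues→ADD
cycle 15: I6 reads
cycle 17: I6 exec-done
cycle 18: I6 writes R2
cycle 19: I7 issues→ADD
cycle 20: I7 reads
cycle 22: I7 exec-done
cycle 23: I7 writes R0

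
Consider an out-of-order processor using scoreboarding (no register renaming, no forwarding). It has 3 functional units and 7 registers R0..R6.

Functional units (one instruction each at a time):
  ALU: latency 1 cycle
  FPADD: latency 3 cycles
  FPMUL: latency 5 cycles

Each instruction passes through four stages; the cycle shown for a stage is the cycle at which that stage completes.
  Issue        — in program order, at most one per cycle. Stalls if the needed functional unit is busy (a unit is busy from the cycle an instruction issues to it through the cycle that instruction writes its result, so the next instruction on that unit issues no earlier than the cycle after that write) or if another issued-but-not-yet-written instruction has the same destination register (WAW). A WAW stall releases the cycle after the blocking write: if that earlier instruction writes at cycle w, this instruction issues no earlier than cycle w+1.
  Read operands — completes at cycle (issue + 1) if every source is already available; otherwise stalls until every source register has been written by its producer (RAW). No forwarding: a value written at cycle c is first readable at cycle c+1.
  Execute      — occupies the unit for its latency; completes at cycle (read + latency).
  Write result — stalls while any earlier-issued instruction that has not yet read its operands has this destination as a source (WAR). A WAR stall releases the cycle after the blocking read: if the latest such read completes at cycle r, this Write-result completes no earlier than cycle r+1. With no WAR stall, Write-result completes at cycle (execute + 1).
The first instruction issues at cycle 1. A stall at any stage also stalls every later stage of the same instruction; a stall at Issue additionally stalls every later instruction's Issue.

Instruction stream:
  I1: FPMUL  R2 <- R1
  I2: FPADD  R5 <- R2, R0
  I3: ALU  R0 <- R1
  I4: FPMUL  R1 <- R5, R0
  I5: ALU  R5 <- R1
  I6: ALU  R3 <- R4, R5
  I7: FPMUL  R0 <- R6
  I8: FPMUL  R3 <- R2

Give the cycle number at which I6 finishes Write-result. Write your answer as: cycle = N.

cycle 1: issue I1 (FPMUL)
cycle 2: I1 read-ops, issue I2 (FPADD)
cycle 3: issue I3 (ALU)
cycle 4: I3 read-ops
cycle 5: I3 finished on ALU
cycle 7: I1 finished on FPMUL
cycle 8: I1→R2
cycle 9: I2 read-ops, issue I4 (FPMUL)
cycle 10: I3→R0
cycle 12: I2 finished on FPADD
cycle 13: I2→R5
cycle 14: I4 read-ops, issue I5 (ALU)
cycle 19: I4 finished on FPMUL
cycle 20: I4→R1
cycle 21: I5 read-ops
cycle 22: I5 finished on ALU
cycle 23: I5→R5
cycle 24: issue I6 (ALU)
cycle 25: I6 read-ops, issue I7 (FPMUL)
cycle 26: I6 finished on ALU, I7 read-ops
cycle 27: I6→R3
cycle 31: I7 finished on FPMUL
cycle 32: I7→R0
cycle 33: issue I8 (FPMUL)
cycle 34: I8 read-ops
cycle 39: I8 finished on FPMUL
cycle 40: I8→R3

cycle = 27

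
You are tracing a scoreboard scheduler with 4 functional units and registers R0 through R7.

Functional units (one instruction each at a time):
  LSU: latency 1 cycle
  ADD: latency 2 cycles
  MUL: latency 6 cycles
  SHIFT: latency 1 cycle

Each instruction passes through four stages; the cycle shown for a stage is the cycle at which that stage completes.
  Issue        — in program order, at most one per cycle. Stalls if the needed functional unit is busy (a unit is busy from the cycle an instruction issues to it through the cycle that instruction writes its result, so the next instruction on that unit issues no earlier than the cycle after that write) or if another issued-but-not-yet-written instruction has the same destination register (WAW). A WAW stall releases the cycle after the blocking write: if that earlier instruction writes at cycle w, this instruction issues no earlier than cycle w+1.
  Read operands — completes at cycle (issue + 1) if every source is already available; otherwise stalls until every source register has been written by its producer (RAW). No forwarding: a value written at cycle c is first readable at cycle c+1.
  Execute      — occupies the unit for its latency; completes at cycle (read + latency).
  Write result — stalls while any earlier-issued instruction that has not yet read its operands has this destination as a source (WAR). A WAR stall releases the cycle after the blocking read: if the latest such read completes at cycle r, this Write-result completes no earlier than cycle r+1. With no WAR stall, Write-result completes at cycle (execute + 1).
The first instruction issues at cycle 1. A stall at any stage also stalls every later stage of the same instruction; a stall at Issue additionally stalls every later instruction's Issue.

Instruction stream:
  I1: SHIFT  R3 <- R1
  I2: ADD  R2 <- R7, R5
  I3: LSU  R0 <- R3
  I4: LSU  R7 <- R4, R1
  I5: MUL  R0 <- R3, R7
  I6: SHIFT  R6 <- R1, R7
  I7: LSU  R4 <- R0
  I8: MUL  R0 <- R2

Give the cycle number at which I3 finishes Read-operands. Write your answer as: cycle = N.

c1: I1→SHIFT
c2: I1 RO | I2→ADD
c3: I1 EX | I2 RO | I3→LSU
c4: I1 WR R3
c5: I2 EX | I3 RO
c6: I2 WR R2 | I3 EX
c7: I3 WR R0
c8: I4→LSU
c9: I4 RO | I5→MUL
c10: I4 EX | I6→SHIFT
c11: I4 WR R7
c12: I5 RO | I6 RO | I7→LSU
c13: I6 EX
c14: I6 WR R6
c18: I5 EX
c19: I5 WR R0
c20: I7 RO | I8→MUL
c21: I7 EX | I8 RO
c22: I7 WR R4
c27: I8 EX
c28: I8 WR R0

cycle = 5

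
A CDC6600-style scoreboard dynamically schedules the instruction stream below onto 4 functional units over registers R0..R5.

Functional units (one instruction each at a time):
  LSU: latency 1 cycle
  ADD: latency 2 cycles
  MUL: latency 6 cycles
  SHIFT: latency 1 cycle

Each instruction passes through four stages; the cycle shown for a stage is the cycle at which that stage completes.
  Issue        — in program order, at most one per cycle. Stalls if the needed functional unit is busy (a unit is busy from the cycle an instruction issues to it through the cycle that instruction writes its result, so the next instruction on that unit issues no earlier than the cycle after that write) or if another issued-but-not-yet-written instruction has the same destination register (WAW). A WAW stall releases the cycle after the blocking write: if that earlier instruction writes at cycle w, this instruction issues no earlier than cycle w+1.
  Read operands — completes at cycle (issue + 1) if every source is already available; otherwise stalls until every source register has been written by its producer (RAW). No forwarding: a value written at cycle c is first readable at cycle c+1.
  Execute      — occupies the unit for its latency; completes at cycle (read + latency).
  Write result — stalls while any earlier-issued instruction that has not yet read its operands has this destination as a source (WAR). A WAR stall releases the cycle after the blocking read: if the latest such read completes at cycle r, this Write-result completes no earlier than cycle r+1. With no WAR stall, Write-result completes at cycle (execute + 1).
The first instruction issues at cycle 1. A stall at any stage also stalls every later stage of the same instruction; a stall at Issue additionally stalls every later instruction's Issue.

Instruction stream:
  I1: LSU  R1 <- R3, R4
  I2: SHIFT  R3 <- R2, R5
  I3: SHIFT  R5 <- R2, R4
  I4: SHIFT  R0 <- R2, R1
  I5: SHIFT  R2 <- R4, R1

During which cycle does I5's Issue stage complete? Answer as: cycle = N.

cycle 1: I1→LSU
cycle 2: I1 RO | I2→SHIFT
cycle 3: I1 EX | I2 RO
cycle 4: I1 WR R1 | I2 EX
cycle 5: I2 WR R3
cycle 6: I3→SHIFT
cycle 7: I3 RO
cycle 8: I3 EX
cycle 9: I3 WR R5
cycle 10: I4→SHIFT
cycle 11: I4 RO
cycle 12: I4 EX
cycle 13: I4 WR R0
cycle 14: I5→SHIFT
cycle 15: I5 RO
cycle 16: I5 EX
cycle 17: I5 WR R2

cycle = 14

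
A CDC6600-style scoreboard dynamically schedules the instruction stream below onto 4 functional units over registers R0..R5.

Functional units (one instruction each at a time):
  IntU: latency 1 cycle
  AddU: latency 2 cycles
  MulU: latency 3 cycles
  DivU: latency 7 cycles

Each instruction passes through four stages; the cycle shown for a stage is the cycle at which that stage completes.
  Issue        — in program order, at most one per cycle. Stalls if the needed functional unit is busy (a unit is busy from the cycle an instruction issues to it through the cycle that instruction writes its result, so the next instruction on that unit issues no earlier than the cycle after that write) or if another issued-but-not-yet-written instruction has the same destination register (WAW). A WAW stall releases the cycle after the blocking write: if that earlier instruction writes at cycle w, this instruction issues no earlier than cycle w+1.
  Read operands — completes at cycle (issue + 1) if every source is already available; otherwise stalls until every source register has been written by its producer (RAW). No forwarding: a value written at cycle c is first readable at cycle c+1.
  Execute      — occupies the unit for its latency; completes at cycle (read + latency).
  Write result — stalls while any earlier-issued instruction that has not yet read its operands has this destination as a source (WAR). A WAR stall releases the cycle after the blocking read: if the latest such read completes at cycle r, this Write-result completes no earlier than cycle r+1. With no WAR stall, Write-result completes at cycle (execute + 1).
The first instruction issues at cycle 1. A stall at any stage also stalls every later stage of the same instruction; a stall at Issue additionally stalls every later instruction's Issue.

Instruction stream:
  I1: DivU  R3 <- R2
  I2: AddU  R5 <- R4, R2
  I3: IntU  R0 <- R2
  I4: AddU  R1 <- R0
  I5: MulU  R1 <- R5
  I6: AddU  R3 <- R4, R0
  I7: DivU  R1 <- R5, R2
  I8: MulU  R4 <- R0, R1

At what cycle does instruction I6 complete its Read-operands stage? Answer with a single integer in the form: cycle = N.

cycle = 14

c1: I1 dispatched to DivU
c2: I1 operands ready | I2 dispatched to AddU
c3: I2 operands ready | I3 dispatched to IntU
c4: I3 operands ready
c5: I2 complete | I3 complete
c6: R5←I2 | R0←I3
c7: I4 dispatched to AddU
c8: I4 operands ready
c9: I1 complete
c10: R3←I1 | I4 complete
c11: R1←I4
c12: I5 dispatched to MulU
c13: I5 operands ready | I6 dispatched to AddU
c14: I6 operands ready
c16: I5 complete | I6 complete
c17: R1←I5 | R3←I6
c18: I7 dispatched to DivU
c19: I7 operands ready | I8 dispatched to MulU
c26: I7 complete
c27: R1←I7
c28: I8 operands ready
c31: I8 complete
c32: R4←I8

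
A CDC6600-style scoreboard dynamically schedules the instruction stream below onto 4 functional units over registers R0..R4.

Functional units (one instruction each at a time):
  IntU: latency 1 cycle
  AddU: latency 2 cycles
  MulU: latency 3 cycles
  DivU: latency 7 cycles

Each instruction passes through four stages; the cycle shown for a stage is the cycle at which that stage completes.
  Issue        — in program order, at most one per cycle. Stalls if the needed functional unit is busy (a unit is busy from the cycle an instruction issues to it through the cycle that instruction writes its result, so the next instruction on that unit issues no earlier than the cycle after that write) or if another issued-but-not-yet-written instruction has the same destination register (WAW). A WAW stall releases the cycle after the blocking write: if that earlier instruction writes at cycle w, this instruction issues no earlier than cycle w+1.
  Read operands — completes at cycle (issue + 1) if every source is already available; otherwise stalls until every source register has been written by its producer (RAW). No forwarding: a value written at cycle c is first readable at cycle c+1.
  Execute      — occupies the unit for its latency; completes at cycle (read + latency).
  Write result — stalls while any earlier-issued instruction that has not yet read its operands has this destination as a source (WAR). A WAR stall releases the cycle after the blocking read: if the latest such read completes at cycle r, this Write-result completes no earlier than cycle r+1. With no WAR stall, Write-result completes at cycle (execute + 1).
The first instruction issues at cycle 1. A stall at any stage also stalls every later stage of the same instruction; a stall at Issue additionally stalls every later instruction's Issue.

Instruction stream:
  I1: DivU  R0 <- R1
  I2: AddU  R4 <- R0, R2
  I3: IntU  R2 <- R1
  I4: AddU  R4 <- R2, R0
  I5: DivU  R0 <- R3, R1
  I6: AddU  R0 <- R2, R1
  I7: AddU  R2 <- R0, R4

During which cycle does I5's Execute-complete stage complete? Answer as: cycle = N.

[I1] 1/2/9/10
[I2] 2/11/13/14  (RAW R0: wait I1 write@10)
[I3] 3/4/5/12  (WAR R2: wait I2 read@11)
[I4] 15/16/18/19  (struct: AddU busy until I2 writes@14)
[I5] 16/17/24/25
[I6] 26/27/29/30  (WAW R0: wait I5 write@25)
[I7] 31/32/34/35  (struct: AddU busy until I6 writes@30)

cycle = 24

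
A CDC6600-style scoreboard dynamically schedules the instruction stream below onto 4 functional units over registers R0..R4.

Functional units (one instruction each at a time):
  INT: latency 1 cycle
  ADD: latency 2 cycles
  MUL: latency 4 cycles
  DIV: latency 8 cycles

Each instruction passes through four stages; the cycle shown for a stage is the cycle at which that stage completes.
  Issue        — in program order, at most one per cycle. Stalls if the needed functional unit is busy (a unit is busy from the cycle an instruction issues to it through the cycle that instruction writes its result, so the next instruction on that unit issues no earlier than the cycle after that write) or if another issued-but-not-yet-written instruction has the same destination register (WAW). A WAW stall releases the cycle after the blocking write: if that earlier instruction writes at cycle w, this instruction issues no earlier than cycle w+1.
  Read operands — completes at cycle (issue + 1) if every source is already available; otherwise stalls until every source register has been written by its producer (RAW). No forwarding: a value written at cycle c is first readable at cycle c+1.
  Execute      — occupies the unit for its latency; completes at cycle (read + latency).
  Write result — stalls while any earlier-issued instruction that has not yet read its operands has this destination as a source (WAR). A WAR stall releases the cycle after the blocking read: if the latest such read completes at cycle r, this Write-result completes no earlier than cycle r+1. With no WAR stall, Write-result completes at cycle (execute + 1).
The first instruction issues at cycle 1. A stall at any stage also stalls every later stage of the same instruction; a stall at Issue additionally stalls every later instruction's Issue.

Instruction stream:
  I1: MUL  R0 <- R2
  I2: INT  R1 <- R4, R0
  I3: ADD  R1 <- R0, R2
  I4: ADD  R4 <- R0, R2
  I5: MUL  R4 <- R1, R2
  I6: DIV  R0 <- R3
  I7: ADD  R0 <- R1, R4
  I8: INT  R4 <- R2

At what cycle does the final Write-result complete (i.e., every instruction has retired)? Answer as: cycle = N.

I1  is:1  ro:2  ex:6  wr:7
I2  is:2  ro:8  ex:9  wr:10  — RAW R0: wait I1 write@7
I3  is:11  ro:12  ex:14  wr:15  — WAW R1: wait I2 write@10
I4  is:16  ro:17  ex:19  wr:20  — struct: ADD busy until I3 writes@15
I5  is:21  ro:22  ex:26  wr:27  — WAW R4: wait I4 write@20
I6  is:22  ro:23  ex:31  wr:32
I7  is:33  ro:34  ex:36  wr:37  — WAW R0: wait I6 write@32
I8  is:34  ro:35  ex:36  wr:37

cycle = 37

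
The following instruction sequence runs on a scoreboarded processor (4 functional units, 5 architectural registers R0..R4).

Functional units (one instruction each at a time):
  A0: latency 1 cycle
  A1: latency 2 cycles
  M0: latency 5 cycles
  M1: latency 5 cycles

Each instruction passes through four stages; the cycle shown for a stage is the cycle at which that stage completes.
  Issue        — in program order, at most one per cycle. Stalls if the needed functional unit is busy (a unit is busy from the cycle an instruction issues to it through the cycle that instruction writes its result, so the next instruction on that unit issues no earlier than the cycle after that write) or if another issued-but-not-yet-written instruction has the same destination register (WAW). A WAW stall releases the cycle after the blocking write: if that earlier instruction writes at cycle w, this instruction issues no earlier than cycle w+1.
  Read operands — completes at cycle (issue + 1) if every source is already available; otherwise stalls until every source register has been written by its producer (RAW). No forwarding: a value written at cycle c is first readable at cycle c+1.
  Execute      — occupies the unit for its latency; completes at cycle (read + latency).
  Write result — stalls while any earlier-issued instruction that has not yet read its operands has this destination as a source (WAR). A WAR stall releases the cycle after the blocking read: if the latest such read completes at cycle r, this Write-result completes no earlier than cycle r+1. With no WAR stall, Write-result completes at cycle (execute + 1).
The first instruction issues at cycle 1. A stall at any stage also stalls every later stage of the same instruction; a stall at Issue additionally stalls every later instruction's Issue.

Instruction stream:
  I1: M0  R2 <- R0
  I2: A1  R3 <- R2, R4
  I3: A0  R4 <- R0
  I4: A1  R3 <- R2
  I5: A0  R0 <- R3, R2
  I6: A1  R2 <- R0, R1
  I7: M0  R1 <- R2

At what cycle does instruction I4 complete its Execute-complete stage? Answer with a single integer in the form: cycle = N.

I1: IS=1 RO=2 EX=7 WR=8
I2: IS=2 RO=9 EX=11 WR=12  [RAW R2: wait I1 write@8]
I3: IS=3 RO=4 EX=5 WR=10  [WAR R4: wait I2 read@9]
I4: IS=13 RO=14 EX=16 WR=17  [struct: A1 busy until I2 writes@12]
I5: IS=14 RO=18 EX=19 WR=20  [RAW R3: wait I4 write@17]
I6: IS=18 RO=21 EX=23 WR=24  [struct: A1 busy until I4 writes@17; RAW R0: wait I5 write@20]
I7: IS=19 RO=25 EX=30 WR=31  [RAW R2: wait I6 write@24]

cycle = 16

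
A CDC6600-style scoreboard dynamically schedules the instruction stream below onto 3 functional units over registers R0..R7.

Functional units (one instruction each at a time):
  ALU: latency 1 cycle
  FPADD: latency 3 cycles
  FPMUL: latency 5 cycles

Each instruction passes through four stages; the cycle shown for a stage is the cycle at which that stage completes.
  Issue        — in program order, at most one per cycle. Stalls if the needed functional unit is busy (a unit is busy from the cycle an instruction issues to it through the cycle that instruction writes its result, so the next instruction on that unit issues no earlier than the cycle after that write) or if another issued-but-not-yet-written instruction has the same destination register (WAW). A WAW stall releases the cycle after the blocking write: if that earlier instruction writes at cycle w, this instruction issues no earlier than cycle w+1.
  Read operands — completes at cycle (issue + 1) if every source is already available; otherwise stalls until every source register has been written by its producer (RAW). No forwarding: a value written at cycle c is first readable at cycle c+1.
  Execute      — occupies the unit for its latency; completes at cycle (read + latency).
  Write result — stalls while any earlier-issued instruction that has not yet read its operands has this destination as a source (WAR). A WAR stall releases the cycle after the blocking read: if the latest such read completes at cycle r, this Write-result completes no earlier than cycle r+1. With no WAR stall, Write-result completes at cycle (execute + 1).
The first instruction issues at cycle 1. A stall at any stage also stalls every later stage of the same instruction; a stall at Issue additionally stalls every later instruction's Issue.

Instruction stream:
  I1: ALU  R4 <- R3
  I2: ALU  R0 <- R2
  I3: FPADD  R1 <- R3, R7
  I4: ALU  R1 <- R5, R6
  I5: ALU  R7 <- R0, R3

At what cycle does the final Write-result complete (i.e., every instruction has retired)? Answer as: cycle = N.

cycle = 19

[I1] 1/2/3/4
[I2] 5/6/7/8  (struct: ALU busy until I1 writes@4)
[I3] 6/7/10/11
[I4] 12/13/14/15  (WAW R1: wait I3 write@11)
[I5] 16/17/18/19  (struct: ALU busy until I4 writes@15)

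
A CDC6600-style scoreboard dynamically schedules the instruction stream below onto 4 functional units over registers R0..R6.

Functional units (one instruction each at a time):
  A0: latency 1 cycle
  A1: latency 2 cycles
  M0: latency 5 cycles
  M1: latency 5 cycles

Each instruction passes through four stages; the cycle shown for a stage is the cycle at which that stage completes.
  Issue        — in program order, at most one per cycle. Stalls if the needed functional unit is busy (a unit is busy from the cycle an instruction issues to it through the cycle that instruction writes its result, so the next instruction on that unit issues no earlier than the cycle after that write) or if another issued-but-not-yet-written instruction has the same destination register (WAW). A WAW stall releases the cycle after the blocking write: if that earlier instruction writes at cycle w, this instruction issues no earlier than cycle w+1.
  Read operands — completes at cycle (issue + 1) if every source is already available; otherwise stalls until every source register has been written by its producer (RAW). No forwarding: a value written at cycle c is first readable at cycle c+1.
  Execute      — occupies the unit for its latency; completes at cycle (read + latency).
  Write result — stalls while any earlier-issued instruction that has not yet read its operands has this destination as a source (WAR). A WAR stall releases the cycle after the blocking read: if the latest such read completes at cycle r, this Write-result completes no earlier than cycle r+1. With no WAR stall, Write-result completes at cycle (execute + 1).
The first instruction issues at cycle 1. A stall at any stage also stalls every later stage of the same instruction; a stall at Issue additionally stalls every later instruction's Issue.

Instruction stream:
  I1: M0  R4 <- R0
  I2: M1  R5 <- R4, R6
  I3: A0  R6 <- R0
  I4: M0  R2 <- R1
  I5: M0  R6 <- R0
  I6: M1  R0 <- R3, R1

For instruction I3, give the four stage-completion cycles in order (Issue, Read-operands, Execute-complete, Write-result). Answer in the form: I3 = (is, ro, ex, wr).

I3 = (3, 4, 5, 10)

1) issue 1, read 2, done 7, write 8
2) issue 2, read 9, done 14, write 15  <RAW R4: wait I1 write@8>
3) issue 3, read 4, done 5, write 10  <WAR R6: wait I2 read@9>
4) issue 9, read 10, done 15, write 16  <struct: M0 busy until I1 writes@8>
5) issue 17, read 18, done 23, write 24  <struct: M0 busy until I4 writes@16>
6) issue 18, read 19, done 24, write 25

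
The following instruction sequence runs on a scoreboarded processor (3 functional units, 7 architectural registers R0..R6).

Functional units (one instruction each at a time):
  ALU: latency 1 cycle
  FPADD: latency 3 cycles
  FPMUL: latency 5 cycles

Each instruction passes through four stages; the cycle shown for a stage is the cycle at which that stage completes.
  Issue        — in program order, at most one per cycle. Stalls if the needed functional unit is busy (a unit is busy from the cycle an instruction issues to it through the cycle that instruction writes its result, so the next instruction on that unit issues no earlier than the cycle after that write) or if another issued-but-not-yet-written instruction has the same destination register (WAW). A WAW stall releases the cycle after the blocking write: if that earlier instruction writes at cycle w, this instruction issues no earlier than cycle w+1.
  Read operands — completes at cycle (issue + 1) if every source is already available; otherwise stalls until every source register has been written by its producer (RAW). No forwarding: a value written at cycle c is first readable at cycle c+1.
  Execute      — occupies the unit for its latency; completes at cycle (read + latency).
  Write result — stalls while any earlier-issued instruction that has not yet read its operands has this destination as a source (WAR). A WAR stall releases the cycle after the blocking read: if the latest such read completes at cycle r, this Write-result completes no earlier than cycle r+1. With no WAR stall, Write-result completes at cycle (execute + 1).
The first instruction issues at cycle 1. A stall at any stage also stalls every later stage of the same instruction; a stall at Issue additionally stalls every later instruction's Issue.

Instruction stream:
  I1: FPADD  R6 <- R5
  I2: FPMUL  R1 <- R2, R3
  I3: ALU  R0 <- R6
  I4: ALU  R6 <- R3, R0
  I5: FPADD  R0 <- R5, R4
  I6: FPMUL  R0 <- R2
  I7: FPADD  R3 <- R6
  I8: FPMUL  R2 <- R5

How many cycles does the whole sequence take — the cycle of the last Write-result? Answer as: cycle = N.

1) issue 1, read 2, done 5, write 6
2) issue 2, read 3, done 8, write 9
3) issue 3, read 7, done 8, write 9  <RAW R6: wait I1 write@6>
4) issue 10, read 11, done 12, write 13  <struct: ALU busy until I3 writes@9>
5) issue 11, read 12, done 15, write 16
6) issue 17, read 18, done 23, write 24  <WAW R0: wait I5 write@16>
7) issue 18, read 19, done 22, write 23
8) issue 25, read 26, done 31, write 32  <struct: FPMUL busy until I6 writes@24>

cycle = 32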